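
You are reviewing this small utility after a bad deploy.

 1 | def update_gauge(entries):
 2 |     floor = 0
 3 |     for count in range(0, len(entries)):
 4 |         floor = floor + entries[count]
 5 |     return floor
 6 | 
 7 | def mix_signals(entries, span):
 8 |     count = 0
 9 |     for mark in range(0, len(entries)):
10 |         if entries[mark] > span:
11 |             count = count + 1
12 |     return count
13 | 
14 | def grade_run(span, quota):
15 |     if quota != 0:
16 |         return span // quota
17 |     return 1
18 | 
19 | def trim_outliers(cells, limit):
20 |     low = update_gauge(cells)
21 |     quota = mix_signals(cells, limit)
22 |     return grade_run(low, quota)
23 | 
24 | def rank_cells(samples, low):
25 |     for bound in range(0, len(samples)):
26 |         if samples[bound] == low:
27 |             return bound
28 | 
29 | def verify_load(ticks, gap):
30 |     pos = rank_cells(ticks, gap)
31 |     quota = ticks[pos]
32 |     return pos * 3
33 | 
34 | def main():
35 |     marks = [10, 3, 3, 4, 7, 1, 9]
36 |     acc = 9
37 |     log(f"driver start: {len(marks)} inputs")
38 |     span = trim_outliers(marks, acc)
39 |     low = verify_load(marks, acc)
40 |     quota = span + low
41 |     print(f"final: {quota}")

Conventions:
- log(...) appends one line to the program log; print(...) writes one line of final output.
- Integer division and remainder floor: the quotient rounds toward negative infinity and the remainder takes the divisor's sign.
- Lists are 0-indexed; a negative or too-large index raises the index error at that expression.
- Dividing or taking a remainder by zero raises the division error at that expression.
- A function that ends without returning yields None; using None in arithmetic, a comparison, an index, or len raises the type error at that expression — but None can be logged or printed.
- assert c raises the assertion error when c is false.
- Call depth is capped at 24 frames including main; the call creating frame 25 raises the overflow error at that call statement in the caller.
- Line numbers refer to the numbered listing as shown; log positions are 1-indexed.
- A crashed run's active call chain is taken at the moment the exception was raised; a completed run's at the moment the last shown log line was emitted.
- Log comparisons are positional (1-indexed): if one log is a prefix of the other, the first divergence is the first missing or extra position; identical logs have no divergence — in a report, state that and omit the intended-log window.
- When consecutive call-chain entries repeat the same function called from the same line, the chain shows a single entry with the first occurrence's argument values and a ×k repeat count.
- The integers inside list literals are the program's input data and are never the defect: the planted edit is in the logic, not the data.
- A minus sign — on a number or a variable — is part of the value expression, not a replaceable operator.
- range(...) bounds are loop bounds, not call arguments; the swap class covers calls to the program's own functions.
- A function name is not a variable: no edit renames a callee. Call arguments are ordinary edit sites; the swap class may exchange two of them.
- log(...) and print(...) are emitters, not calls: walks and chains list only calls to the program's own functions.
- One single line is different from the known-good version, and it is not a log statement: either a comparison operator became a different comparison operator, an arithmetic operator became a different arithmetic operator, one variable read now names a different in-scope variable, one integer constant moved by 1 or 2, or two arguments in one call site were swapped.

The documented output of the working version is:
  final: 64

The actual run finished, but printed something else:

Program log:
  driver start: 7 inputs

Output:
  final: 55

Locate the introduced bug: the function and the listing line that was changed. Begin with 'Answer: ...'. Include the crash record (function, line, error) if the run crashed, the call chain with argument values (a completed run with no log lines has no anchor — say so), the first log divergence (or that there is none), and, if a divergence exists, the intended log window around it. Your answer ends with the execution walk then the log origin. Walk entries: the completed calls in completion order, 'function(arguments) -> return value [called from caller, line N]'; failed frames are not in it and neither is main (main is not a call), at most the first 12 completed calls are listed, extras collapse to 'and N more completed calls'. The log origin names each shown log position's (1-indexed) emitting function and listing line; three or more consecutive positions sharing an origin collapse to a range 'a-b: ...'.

Answer: the defect is in verify_load at line 32.
Key observation: The two runs log identically and part ways only at the printed values.
Call chain: main.
First divergence: none (the log streams are identical).
Execution walk:
  update_gauge([10, 3, 3, 4, 7, 1, 9]) -> 37  [called from trim_outliers, line 20]
  mix_signals([10, 3, 3, 4, 7, 1, 9], 9) -> 1  [called from trim_outliers, line 21]
  grade_run(37, 1) -> 37  [called from trim_outliers, line 22]
  trim_outliers([10, 3, 3, 4, 7, 1, 9], 9) -> 37  [called from main, line 38]
  rank_cells([10, 3, 3, 4, 7, 1, 9], 9) -> 6  [called from verify_load, line 30]
  verify_load([10, 3, 3, 4, 7, 1, 9], 9) -> 18  [called from main, line 39]
Origin of each log line:
  1: emitted by main (line 37)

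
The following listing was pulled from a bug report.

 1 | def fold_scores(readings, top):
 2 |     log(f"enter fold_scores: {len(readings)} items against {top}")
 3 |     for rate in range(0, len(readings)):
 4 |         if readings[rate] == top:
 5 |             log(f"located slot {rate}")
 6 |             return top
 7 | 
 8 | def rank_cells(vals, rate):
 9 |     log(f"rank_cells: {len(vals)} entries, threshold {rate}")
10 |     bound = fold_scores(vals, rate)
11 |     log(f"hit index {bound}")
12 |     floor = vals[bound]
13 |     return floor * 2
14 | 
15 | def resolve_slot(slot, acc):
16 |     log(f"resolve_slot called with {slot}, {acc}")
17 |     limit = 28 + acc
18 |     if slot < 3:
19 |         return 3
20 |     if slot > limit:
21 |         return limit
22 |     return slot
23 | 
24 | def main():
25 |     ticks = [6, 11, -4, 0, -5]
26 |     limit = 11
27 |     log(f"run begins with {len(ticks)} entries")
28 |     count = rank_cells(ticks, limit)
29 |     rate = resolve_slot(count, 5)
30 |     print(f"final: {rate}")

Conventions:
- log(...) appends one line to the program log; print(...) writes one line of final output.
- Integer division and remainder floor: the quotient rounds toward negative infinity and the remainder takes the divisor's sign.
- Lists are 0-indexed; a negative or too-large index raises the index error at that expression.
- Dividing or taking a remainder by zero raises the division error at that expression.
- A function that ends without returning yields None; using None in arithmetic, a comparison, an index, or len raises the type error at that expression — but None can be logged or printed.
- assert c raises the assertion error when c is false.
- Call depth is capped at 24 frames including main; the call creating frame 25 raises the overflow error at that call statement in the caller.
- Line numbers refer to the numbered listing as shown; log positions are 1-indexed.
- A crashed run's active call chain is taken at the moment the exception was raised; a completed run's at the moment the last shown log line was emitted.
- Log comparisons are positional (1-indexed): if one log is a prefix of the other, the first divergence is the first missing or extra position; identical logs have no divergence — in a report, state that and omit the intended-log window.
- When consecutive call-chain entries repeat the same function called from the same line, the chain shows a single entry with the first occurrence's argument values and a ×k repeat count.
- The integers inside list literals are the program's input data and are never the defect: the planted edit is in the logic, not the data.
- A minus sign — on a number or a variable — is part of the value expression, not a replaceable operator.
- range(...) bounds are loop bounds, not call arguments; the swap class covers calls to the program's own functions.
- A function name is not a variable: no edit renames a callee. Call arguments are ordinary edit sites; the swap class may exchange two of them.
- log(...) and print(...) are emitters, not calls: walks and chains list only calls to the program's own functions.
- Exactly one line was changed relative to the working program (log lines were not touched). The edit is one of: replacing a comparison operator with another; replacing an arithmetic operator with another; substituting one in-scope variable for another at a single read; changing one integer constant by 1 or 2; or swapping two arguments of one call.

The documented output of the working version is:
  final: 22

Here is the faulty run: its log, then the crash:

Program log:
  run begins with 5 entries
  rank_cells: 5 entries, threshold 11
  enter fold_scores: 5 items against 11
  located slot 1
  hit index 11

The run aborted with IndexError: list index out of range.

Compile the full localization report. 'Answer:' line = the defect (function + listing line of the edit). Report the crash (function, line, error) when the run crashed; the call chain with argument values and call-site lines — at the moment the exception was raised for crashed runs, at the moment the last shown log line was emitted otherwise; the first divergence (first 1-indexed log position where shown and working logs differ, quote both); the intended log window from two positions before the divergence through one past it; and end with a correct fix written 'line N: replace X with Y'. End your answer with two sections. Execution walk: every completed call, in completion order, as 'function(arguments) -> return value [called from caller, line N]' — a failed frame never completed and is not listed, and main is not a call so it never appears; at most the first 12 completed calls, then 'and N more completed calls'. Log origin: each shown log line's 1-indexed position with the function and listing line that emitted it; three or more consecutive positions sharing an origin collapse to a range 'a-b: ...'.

Answer: the defect is in fold_scores at line 6.
The tell: The log first diverges at position 5: the faulty run prints 'hit index 11' where the working version prints 'hit index 1'.
Crash: rank_cells, line 12, IndexError.
Call chain: main -> rank_cells([6, 11, -4, 0, -5], 11) (called at line 28).
First divergence: at position 5 the run shows 'hit index 11' where the working version logs 'hit index 1'.
Intended log window:
  3: enter fold_scores: 5 items against 11
  4: located slot 1
  5: hit index 1
  6: resolve_slot called with 22, 5
Execution walk:
  fold_scores([6, 11, -4, 0, -5], 11) -> 11  [called from rank_cells, line 10]
Log origins:
  1: emitted by main (line 27)
  2: emitted by rank_cells (line 9)
  3: emitted by fold_scores (line 2)
  4: emitted by fold_scores (line 5)
  5: emitted by rank_cells (line 11)
A correct fix: line 6: replace `top` with `rate`.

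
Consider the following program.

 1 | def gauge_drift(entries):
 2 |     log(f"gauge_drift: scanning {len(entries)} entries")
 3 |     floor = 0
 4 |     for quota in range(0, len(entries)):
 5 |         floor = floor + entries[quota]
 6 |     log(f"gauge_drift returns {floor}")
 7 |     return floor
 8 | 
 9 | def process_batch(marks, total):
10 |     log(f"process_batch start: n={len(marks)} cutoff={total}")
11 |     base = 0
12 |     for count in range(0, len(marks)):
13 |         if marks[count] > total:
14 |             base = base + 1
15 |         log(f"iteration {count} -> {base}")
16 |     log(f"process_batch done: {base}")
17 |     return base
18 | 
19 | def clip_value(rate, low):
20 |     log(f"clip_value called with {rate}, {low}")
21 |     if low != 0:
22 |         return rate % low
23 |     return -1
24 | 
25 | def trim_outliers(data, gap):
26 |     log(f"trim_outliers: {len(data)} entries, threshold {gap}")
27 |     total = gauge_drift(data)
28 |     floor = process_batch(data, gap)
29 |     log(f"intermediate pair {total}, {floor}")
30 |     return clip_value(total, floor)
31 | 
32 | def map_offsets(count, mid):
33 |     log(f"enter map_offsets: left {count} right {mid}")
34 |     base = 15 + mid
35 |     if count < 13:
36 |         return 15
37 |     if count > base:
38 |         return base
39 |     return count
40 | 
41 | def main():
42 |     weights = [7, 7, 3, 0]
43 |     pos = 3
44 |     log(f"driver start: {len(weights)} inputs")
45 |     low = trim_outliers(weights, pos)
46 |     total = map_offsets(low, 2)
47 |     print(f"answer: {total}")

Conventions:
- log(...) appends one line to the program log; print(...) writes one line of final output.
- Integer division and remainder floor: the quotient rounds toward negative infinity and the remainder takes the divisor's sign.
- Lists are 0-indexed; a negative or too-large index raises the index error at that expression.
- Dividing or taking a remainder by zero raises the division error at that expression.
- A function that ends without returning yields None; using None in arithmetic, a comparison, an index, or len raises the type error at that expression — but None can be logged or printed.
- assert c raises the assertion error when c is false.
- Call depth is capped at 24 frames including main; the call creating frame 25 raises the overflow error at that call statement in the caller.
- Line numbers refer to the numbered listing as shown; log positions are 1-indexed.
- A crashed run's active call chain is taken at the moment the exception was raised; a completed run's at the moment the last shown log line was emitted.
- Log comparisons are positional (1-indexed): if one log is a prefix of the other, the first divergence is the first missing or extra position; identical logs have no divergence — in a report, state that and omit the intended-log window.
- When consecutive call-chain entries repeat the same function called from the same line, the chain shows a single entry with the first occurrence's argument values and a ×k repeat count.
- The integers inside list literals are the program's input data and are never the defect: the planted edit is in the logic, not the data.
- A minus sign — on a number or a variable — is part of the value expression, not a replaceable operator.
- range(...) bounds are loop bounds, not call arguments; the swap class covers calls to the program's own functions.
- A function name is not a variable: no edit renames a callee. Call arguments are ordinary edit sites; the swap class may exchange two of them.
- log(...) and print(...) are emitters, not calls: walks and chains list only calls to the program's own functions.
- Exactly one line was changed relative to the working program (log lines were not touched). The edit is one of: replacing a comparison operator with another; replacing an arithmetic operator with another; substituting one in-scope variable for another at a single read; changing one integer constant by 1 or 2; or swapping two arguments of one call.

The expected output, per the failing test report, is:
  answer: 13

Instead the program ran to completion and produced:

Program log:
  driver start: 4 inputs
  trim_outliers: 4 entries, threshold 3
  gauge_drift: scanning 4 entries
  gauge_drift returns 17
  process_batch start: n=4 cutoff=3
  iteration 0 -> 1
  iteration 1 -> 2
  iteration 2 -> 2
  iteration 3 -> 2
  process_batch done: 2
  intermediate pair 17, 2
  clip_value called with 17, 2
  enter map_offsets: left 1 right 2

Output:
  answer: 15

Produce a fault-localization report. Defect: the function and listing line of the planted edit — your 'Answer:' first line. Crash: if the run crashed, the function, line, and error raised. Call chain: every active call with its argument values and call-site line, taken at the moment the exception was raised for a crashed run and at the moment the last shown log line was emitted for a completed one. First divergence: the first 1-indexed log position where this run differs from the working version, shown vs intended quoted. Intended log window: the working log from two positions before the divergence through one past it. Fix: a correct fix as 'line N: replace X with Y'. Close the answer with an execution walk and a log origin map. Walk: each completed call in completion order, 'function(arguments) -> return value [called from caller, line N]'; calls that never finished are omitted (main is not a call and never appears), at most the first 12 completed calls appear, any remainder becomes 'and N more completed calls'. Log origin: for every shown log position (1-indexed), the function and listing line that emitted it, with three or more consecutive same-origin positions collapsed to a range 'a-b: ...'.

Answer: the defect is in map_offsets at line 36.
Key observation: Every logged value matches the working version; the printed result is what differs.
Call chain: main -> map_offsets(1, 2) (called at line 46).
First divergence: there is none — every log position agrees.
Execution walk:
  gauge_drift([7, 7, 3, 0]) -> 17  [called from trim_outliers, line 27]
  process_batch([7, 7, 3, 0], 3) -> 2  [called from trim_outliers, line 28]
  clip_value(17, 2) -> 1  [called from trim_outliers, line 30]
  trim_outliers([7, 7, 3, 0], 3) -> 1  [called from main, line 45]
  map_offsets(1, 2) -> 15  [called from main, line 46]
Log origin:
  1: from main, line 44
  2: from trim_outliers, line 26
  3: from gauge_drift, line 2
  4: from gauge_drift, line 6
  5: from process_batch, line 10
  6-9: from process_batch, line 15
  10: from process_batch, line 16
  11: from trim_outliers, line 29
  12: from clip_value, line 20
  13: from map_offsets, line 33
A correct fix: line 36: replace `15` with `13`.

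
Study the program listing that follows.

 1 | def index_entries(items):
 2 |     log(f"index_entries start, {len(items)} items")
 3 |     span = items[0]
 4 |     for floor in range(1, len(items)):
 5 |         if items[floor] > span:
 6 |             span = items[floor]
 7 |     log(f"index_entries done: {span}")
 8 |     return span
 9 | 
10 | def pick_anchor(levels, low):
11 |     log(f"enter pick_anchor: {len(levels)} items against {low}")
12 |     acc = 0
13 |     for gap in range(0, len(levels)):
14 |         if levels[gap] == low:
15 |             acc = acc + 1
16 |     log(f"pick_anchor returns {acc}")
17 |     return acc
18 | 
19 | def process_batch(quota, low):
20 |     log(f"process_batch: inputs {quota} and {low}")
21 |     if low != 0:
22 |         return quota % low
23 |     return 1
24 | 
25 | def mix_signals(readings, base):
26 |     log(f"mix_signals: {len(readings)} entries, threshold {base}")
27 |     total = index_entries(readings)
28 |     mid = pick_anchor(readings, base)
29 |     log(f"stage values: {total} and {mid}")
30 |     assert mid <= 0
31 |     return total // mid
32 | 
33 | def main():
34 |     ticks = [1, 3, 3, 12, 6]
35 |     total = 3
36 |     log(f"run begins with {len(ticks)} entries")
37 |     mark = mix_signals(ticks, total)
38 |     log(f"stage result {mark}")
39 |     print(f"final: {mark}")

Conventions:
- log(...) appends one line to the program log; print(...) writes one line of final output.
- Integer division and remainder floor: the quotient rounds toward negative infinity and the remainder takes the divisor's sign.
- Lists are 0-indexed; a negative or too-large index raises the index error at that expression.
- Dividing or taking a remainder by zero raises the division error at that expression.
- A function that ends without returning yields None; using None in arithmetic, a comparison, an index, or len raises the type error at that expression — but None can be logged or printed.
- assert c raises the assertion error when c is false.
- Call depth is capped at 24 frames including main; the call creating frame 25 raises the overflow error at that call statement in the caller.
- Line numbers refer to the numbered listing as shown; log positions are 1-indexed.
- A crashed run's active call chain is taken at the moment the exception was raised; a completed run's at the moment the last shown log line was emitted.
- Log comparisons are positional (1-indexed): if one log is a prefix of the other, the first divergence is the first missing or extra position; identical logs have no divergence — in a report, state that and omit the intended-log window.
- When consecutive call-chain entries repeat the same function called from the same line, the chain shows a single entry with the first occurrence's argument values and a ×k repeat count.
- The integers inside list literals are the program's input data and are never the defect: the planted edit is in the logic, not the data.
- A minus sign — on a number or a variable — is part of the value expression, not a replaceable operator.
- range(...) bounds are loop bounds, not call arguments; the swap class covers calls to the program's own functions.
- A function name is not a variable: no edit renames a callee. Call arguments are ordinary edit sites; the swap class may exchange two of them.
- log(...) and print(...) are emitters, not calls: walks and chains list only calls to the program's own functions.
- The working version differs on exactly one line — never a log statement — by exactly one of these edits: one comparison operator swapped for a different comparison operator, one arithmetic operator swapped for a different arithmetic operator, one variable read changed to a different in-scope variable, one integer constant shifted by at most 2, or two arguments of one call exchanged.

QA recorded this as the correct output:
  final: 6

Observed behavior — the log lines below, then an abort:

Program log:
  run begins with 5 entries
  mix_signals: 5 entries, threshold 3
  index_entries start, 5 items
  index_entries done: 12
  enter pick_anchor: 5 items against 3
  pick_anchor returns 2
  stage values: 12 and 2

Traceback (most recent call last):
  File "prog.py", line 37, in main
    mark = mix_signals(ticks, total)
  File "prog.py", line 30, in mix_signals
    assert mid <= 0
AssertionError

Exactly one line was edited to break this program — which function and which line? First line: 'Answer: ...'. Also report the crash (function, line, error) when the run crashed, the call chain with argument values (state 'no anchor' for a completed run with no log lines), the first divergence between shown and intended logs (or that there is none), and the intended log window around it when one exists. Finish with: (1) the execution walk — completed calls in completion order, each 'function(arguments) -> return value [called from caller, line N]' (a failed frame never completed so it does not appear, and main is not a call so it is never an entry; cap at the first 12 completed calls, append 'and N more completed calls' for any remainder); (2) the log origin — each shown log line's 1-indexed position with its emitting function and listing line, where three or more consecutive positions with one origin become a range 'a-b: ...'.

Answer: the defect is in mix_signals at line 30.
Core observation: Only 7 log lines were emitted before the run died; the intended continuation was 'stage result 6'.
Crash: mix_signals, line 30, AssertionError.
Call chain: main -> mix_signals([1, 3, 3, 12, 6], 3) (called at line 37).
First divergence: position 8 (shown log ended at 7 lines; the working version continues: 'stage result 6').
Intended log window:
  6: pick_anchor returns 2
  7: stage values: 12 and 2
  8: stage result 6
Execution walk:
  index_entries([1, 3, 3, 12, 6]) -> 12  [called from mix_signals, line 27]
  pick_anchor([1, 3, 3, 12, 6], 3) -> 2  [called from mix_signals, line 28]
Log origin:
  1: emitted by main (line 36)
  2: emitted by mix_signals (line 26)
  3: emitted by index_entries (line 2)
  4: emitted by index_entries (line 7)
  5: emitted by pick_anchor (line 11)
  6: emitted by pick_anchor (line 16)
  7: emitted by mix_signals (line 29)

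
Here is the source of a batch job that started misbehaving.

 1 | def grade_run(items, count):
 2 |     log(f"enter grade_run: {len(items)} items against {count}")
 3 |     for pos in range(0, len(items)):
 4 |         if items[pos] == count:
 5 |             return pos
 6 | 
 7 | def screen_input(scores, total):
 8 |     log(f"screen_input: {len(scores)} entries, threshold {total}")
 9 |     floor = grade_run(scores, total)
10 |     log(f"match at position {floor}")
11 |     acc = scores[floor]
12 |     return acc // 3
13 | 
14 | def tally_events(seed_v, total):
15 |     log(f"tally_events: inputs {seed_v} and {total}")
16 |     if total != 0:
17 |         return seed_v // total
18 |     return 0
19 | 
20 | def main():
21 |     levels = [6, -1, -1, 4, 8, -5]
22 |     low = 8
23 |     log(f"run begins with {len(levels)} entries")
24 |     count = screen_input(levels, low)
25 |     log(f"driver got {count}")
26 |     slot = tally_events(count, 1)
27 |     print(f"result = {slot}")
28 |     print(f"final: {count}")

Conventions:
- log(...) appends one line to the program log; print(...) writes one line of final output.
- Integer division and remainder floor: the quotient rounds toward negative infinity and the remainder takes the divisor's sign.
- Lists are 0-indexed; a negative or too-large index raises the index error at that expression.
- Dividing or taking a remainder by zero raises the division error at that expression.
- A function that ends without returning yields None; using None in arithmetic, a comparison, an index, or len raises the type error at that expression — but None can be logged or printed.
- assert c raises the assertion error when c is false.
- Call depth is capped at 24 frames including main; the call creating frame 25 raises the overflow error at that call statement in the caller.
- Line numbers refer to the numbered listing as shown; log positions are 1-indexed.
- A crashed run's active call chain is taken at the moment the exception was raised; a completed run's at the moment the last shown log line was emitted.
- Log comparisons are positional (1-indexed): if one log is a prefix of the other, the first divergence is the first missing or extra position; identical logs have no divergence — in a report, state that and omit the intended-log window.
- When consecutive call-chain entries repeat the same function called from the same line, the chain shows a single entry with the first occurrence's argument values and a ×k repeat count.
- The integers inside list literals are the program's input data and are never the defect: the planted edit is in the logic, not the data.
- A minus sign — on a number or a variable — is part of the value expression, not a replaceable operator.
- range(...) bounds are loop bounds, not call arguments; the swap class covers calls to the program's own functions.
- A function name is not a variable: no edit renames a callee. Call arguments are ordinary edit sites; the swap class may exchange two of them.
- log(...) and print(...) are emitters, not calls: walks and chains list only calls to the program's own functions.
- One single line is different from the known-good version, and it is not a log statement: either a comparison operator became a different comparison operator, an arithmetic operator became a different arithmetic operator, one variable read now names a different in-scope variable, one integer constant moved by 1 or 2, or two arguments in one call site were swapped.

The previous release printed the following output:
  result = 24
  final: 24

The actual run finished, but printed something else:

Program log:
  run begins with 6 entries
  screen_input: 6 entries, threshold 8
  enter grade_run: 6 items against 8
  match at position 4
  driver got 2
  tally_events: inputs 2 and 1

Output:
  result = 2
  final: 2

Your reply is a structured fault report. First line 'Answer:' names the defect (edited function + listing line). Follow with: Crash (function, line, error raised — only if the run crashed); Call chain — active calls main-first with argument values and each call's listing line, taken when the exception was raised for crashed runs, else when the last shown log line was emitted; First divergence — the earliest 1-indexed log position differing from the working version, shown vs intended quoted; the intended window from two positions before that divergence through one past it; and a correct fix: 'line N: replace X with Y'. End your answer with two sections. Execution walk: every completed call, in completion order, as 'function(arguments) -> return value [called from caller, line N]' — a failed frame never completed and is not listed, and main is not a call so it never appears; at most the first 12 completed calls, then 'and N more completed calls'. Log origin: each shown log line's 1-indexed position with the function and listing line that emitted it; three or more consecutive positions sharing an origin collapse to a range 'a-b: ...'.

Answer: the defect is in screen_input at line 12.
Key observation: Position 5 is the first bad log line: 'driver got 2' should read 'driver got 24'.
Call chain: main -> tally_events(2, 1) (called at line 26).
First divergence: position 5 — shown 'driver got 2', intended 'driver got 24'.
Intended log window:
  3: enter grade_run: 6 items against 8
  4: match at position 4
  5: driver got 24
  6: tally_events: inputs 24 and 1
Execution walk:
  grade_run([6, -1, -1, 4, 8, -5], 8) -> 4  [called from screen_input, line 9]
  screen_input([6, -1, -1, 4, 8, -5], 8) -> 2  [called from main, line 24]
  tally_events(2, 1) -> 2  [called from main, line 26]
Log origins:
  1: emitted by main (line 23)
  2: emitted by screen_input (line 8)
  3: emitted by grade_run (line 2)
  4: emitted by screen_input (line 10)
  5: emitted by main (line 25)
  6: emitted by tally_events (line 15)
A correct fix: line 12: replace `//` with `*`.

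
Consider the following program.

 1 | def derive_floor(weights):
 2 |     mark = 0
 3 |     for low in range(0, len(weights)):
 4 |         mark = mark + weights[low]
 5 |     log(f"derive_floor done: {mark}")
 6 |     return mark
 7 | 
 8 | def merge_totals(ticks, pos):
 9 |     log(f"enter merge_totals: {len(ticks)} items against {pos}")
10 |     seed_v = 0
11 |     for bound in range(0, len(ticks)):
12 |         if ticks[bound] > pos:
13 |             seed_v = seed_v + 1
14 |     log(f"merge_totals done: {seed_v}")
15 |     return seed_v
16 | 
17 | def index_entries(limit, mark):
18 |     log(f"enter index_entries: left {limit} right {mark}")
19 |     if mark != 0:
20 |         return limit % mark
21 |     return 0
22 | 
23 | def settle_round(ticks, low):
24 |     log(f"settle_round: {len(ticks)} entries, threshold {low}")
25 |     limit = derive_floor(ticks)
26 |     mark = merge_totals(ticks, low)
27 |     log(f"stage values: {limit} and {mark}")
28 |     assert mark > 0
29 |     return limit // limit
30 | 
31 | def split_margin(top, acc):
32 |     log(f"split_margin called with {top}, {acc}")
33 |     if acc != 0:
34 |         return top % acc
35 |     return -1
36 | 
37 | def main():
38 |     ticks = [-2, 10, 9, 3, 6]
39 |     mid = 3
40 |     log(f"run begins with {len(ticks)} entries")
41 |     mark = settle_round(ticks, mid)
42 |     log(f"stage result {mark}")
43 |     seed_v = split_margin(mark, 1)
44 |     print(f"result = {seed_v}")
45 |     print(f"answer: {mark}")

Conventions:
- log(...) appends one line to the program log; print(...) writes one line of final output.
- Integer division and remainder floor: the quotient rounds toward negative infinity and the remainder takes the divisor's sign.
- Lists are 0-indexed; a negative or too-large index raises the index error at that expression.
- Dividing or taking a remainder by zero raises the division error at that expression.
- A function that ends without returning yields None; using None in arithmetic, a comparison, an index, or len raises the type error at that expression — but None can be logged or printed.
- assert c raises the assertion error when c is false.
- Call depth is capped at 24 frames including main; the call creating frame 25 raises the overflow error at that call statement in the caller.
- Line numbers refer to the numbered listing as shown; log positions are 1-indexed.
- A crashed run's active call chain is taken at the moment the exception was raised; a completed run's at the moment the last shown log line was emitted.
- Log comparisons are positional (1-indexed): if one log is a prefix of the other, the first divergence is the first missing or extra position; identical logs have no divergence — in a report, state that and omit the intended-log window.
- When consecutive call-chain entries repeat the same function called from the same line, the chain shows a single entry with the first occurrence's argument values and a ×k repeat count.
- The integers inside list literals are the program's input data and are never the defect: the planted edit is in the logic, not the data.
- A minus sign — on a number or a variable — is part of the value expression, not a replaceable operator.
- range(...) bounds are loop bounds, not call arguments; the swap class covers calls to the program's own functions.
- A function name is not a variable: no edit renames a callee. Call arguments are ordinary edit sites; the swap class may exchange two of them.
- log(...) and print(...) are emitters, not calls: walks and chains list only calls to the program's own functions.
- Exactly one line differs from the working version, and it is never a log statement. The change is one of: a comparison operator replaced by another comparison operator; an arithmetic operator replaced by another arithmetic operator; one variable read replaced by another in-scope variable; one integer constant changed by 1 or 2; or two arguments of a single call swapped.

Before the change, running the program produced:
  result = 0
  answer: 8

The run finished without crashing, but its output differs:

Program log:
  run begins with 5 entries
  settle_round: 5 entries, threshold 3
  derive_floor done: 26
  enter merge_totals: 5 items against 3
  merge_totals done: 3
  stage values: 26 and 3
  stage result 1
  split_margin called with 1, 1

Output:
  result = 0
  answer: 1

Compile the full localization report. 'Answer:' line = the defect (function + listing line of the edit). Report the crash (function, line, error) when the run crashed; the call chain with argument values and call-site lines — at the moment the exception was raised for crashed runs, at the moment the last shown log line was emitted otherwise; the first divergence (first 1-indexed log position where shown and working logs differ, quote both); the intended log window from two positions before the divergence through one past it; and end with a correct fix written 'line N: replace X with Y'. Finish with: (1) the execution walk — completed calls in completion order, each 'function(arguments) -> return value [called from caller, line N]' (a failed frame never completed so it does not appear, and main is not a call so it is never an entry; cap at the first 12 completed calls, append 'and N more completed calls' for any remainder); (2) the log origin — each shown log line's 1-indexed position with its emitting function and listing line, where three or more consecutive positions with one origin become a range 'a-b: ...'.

Answer: the defect is in settle_round at line 29.
The tell: At log position 7 the runs split — shown 'stage result 1', but the working version logs 'stage result 8'.
Call chain: main -> split_margin(1, 1) (called at line 43).
First divergence: position 7 — shown 'stage result 1', intended 'stage result 8'.
Intended log window:
  5: merge_totals done: 3
  6: stage values: 26 and 3
  7: stage result 8
  8: split_margin called with 8, 1
Execution walk:
  derive_floor([-2, 10, 9, 3, 6]) -> 26  [called from settle_round, line 25]
  merge_totals([-2, 10, 9, 3, 6], 3) -> 3  [called from settle_round, line 26]
  settle_round([-2, 10, 9, 3, 6], 3) -> 1  [called from main, line 41]
  split_margin(1, 1) -> 0  [called from main, line 43]
Origin of each log line:
  1 — main, line 40
  2 — settle_round, line 24
  3 — derive_floor, line 5
  4 — merge_totals, line 9
  5 — merge_totals, line 14
  6 — settle_round, line 27
  7 — main, line 42
  8 — split_margin, line 32
A correct fix: line 29: replace `limit // limit` with `limit // mark`.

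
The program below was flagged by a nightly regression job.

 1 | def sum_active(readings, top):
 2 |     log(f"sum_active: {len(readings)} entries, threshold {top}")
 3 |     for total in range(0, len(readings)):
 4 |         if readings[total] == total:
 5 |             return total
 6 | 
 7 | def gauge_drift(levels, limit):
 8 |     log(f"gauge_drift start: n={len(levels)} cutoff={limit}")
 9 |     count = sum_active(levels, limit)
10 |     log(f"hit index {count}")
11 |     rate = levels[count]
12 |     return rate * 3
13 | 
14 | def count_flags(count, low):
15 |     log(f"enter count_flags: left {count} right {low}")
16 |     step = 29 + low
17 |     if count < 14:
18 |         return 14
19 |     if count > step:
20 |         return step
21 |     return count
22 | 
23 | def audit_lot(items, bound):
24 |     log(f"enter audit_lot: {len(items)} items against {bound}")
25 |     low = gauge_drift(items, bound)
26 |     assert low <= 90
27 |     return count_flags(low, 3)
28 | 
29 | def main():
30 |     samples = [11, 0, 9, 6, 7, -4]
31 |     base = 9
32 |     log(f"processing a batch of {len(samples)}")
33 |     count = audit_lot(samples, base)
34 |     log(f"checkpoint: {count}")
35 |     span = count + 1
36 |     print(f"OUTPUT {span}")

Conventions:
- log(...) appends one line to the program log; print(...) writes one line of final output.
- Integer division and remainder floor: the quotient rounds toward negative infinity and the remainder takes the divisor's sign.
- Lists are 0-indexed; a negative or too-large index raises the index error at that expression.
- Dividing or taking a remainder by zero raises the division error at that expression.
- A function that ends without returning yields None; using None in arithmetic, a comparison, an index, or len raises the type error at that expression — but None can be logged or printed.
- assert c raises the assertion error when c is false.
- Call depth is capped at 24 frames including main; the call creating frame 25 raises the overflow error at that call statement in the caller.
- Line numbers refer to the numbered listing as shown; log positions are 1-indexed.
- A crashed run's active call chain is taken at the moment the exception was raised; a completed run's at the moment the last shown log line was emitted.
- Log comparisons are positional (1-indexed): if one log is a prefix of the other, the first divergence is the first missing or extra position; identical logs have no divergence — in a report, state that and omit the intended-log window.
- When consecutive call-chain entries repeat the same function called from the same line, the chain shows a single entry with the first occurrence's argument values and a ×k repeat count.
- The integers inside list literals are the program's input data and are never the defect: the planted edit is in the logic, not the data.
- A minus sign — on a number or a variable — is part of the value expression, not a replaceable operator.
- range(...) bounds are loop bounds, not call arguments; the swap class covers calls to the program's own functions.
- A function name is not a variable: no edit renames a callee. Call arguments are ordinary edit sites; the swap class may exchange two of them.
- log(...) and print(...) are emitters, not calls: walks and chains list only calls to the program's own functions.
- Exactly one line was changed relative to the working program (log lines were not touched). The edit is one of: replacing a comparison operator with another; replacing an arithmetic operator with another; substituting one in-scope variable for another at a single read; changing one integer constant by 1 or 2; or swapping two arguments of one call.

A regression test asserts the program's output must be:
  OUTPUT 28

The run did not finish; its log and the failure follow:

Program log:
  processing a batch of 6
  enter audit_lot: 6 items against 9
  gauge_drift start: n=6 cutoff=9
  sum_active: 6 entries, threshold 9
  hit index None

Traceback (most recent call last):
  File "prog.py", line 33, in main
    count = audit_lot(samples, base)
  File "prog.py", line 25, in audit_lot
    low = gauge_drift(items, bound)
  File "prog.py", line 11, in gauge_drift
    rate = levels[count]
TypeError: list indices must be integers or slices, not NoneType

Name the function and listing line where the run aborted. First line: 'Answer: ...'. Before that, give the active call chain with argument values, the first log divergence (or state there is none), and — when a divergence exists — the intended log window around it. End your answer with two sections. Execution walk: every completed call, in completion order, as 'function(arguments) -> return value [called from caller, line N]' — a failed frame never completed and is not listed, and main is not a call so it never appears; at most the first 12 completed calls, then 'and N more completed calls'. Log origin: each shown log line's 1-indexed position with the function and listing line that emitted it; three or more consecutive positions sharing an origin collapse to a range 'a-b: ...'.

Answer: the error was raised in gauge_drift, line 11.
Core observation: At log position 5 the runs split — shown 'hit index None', but the working version logs 'hit index 2'.
Call chain: main -> audit_lot([11, 0, 9, 6, 7, -4], 9) (called at line 33) -> gauge_drift([11, 0, 9, 6, 7, -4], 9) (called at line 25).
First divergence: position 5; shown 'hit index None' vs intended 'hit index 2'.
Intended log window:
  3: gauge_drift start: n=6 cutoff=9
  4: sum_active: 6 entries, threshold 9
  5: hit index 2
  6: enter count_flags: left 27 right 3
Execution walk:
  sum_active([11, 0, 9, 6, 7, -4], 9) -> None  [called from gauge_drift, line 9]
Log line origins:
  1 — main, line 32
  2 — audit_lot, line 24
  3 — gauge_drift, line 8
  4 — sum_active, line 2
  5 — gauge_drift, line 10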